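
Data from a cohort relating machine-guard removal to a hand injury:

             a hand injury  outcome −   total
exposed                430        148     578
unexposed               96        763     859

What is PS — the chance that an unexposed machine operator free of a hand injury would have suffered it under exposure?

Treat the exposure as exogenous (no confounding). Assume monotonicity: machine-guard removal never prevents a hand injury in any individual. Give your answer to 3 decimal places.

p₁ = P(outcome | exposed) = 430/578 = 0.74394
p₀ = P(outcome | unexposed) = 96/859 = 0.11176
Under exogeneity and monotonicity, PS = (p₁ − p₀) / (1 − p₀).
PS = (0.74394 − 0.11176) / (1 − 0.11176) = 0.63219 / 0.88824 ≈ 0.7117

PS ≈ 0.712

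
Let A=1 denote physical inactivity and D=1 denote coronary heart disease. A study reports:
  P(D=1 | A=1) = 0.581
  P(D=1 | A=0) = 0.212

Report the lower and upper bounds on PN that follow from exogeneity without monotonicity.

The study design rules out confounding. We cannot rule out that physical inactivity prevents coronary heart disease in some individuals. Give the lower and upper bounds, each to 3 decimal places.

Let p₁ = 0.581, p₀ = 0.212.
Under exogeneity alone the bounds on PN are max{0,(p₁−p₀)/p₁} ≤ PN ≤ min{1,(1−p₀)/p₁}.
  lower = (p₁ − p₀)/p₁ = 0.369 / 0.581 ≈ 0.6351
  upper = min{1, (1 − p₀)/p₁} = 0.788 / 0.581 ≈ 1.3563 → capped at 1

0.635 ≤ PN ≤ 1.000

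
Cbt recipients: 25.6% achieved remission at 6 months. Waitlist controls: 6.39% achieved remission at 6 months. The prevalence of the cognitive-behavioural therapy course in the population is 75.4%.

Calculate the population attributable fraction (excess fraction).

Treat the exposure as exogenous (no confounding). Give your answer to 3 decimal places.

p₁ = 0.256, p₀ = 0.0639.
Overall risk P(Y=1) = π·p₁ + (1−π)·p₀ = 0.754×0.256 + 0.246×0.0639 = 0.20874.
Under exogeneity, PAF = [P(Y=1) − p₀] / P(Y=1).
PAF = (0.20874 − 0.0639) / 0.20874 ≈ 0.6939

PAF ≈ 0.694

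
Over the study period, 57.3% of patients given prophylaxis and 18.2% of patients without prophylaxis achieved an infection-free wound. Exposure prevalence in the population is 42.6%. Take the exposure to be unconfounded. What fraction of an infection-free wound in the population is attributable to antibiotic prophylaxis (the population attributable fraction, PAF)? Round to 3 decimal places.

PAF ≈ 0.478

p₁ = 0.573, p₀ = 0.182.
Overall risk P(Y=1) = π·p₁ + (1−π)·p₀ = 0.426×0.573 + 0.574×0.182 = 0.34857.
Under exogeneity, PAF = [P(Y=1) − p₀] / P(Y=1).
PAF = (0.34857 − 0.182) / 0.34857 ≈ 0.4779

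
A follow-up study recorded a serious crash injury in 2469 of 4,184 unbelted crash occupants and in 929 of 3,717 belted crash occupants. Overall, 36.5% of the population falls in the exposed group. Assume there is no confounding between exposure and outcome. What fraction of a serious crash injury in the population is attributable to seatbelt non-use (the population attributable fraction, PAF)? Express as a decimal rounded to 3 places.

p₁ = P(outcome | exposed) = 2469/4184 = 0.59011
p₀ = P(outcome | unexposed) = 929/3717 = 0.24993
Overall risk P(Y=1) = π·p₁ + (1−π)·p₀ = 0.365×0.59011 + 0.635×0.24993 = 0.3741.
Under exogeneity, PAF = [P(Y=1) − p₀] / P(Y=1).
PAF = (0.3741 − 0.24993) / 0.3741 ≈ 0.3319

PAF ≈ 0.332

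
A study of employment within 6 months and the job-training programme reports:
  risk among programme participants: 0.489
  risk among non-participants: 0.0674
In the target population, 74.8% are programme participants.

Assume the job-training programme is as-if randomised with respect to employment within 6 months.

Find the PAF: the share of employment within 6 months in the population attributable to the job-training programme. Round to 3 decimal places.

PAF ≈ 0.824

Let p₁ = 0.489, p₀ = 0.0674.
Overall risk P(Y=1) = π·p₁ + (1−π)·p₀ = 0.748×0.489 + 0.252×0.0674 = 0.38276.
Under exogeneity, PAF = [P(Y=1) − p₀] / P(Y=1).
PAF = (0.38276 − 0.0674) / 0.38276 ≈ 0.8239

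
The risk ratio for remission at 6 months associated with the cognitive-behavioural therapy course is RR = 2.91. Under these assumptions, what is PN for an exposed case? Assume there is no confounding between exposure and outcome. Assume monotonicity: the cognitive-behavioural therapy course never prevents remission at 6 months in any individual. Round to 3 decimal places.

Under exogeneity and monotonicity, PN = (RR − 1) / RR = 1 − 1/RR.
PN = (2.91 − 1) / 2.91 = 1.91 / 2.91 ≈ 0.6564

PN ≈ 0.656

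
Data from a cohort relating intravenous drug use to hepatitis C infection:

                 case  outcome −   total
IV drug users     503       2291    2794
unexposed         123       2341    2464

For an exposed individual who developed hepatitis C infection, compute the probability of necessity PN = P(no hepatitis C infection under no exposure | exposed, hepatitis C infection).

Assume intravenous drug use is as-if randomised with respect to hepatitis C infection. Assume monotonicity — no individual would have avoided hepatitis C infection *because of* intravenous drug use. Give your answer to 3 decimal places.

PN ≈ 0.723

p₁ = P(outcome | exposed) = 503/2794 = 0.18003
p₀ = P(outcome | unexposed) = 123/2464 = 0.049919
Under exogeneity and monotonicity, PN = (p₁ − p₀) / p₁.
PN = (0.18003 − 0.049919) / 0.18003 = 0.13011 / 0.18003 ≈ 0.7227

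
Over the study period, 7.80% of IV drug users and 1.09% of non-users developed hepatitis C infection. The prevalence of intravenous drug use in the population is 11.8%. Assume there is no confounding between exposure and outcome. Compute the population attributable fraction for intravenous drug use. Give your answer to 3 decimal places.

p₁ = 0.078, p₀ = 0.0109.
Overall risk P(Y=1) = π·p₁ + (1−π)·p₀ = 0.118×0.078 + 0.882×0.0109 = 0.018818.
Under exogeneity, PAF = [P(Y=1) − p₀] / P(Y=1).
PAF = (0.018818 − 0.0109) / 0.018818 ≈ 0.4208

PAF ≈ 0.421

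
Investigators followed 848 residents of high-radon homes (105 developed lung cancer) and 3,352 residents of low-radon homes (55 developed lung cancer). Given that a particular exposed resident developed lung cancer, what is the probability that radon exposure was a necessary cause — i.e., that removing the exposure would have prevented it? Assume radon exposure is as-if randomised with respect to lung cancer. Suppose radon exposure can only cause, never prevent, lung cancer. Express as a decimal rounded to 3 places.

p₁ = P(outcome | exposed) = 105/848 = 0.12382
p₀ = P(outcome | unexposed) = 55/3352 = 0.016408
Under exogeneity and monotonicity, PN = (p₁ − p₀) / p₁.
PN = (0.12382 − 0.016408) / 0.12382 = 0.10741 / 0.12382 ≈ 0.8675

PN ≈ 0.867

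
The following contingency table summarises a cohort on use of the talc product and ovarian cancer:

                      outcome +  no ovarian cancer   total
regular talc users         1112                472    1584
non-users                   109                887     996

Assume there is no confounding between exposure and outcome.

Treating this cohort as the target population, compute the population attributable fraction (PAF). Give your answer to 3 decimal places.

p₁ = P(outcome | exposed) = 1112/1584 = 0.70202
p₀ = P(outcome | unexposed) = 109/996 = 0.10944
Exposure prevalence π = 1584/2580 = 0.61395; overall risk P(Y=1) = 0.47326.
Under exogeneity, PAF = [P(Y=1) − p₀]/P(Y=1).
PAF = (0.47326 − 0.10944) / 0.47326 ≈ 0.7688

PAF ≈ 0.769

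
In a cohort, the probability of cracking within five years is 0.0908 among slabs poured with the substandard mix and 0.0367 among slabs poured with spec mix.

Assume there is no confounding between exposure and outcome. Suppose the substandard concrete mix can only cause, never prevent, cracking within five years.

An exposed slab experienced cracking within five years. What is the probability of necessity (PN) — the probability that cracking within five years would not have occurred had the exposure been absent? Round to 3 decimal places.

PN ≈ 0.596

Let p₁ = 0.0908, p₀ = 0.0367.
Under exogeneity and monotonicity, PN = (p₁ − p₀) / p₁.
PN = (0.0908 − 0.0367) / 0.0908 = 0.0541 / 0.0908 ≈ 0.5958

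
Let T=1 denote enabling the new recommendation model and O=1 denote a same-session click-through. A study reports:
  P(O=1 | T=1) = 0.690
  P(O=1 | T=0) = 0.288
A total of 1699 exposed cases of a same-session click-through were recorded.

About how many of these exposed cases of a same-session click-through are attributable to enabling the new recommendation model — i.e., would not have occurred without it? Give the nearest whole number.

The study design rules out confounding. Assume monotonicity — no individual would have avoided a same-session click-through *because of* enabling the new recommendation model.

about 990 cases

Let p₁ = 0.69, p₀ = 0.288.
PN = (p₁ − p₀)/p₁ = (0.69 − 0.288) / 0.69 ≈ 0.58261.
Attributable cases ≈ PN × (exposed cases) = 0.58261 × 1699 ≈ 989.85.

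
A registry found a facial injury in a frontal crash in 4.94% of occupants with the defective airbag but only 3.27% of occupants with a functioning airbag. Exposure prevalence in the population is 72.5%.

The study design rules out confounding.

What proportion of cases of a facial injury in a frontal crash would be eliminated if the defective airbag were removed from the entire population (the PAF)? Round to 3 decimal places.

p₁ = 0.0494, p₀ = 0.0327.
Overall risk P(Y=1) = π·p₁ + (1−π)·p₀ = 0.725×0.0494 + 0.275×0.0327 = 0.044808.
Under exogeneity, PAF = [P(Y=1) − p₀] / P(Y=1).
PAF = (0.044808 − 0.0327) / 0.044808 ≈ 0.2702

PAF ≈ 0.270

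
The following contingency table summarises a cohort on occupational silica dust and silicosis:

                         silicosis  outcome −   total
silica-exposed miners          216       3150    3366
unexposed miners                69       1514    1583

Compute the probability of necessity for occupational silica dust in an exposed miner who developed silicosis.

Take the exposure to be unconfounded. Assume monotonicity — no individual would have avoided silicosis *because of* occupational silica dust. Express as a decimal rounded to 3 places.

PN ≈ 0.321

p₁ = P(outcome | exposed) = 216/3366 = 0.064171
p₀ = P(outcome | unexposed) = 69/1583 = 0.043588
Under exogeneity and monotonicity, PN = (p₁ − p₀)/p₁.
PN = (0.064171 − 0.043588) / 0.064171 ≈ 0.3208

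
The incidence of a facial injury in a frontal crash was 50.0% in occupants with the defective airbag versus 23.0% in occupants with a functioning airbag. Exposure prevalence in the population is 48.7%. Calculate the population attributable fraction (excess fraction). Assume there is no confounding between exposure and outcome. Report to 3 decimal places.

PAF ≈ 0.364

p₁ = 0.5, p₀ = 0.23.
Overall risk P(Y=1) = π·p₁ + (1−π)·p₀ = 0.487×0.5 + 0.513×0.23 = 0.36149.
Under exogeneity, PAF = [P(Y=1) − p₀] / P(Y=1).
PAF = (0.36149 − 0.23) / 0.36149 ≈ 0.3637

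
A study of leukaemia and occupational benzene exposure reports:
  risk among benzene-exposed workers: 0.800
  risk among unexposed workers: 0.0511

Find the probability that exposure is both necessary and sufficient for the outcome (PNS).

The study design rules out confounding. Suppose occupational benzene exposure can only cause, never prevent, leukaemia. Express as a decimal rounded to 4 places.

Let p₁ = 0.8, p₀ = 0.0511.
Under exogeneity and monotonicity, PNS = p₁ − p₀.
PNS = 0.8 − 0.0511 = 0.7489

PNS ≈ 0.7489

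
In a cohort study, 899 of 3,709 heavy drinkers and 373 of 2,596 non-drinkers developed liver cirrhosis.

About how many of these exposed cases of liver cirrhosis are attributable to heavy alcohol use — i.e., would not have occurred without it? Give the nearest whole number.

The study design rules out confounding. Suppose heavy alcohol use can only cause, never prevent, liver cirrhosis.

p₁ = P(outcome | exposed) = 899/3709 = 0.24238
p₀ = P(outcome | unexposed) = 373/2596 = 0.14368
PN = (p₁ − p₀)/p₁ = (0.24238 − 0.14368) / 0.24238 ≈ 0.40721.
Attributable cases ≈ PN × (exposed cases) = 0.40721 × 899 ≈ 366.08.

about 366 cases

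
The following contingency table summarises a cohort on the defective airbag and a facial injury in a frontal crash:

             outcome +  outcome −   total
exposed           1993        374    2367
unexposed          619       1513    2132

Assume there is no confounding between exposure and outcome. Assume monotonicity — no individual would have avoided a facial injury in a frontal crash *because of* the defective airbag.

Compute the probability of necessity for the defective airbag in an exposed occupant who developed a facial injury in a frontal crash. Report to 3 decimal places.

PN ≈ 0.655

p₁ = P(outcome | exposed) = 1993/2367 = 0.84199
p₀ = P(outcome | unexposed) = 619/2132 = 0.29034
Under exogeneity and monotonicity, PN = (p₁ − p₀)/p₁.
PN = (0.84199 − 0.29034) / 0.84199 ≈ 0.6552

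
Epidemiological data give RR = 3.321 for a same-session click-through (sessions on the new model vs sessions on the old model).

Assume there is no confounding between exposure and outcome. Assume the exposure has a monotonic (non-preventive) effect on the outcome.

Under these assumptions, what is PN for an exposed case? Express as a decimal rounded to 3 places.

Under exogeneity and monotonicity, PN = (RR − 1) / RR = 1 − 1/RR.
PN = (3.321 − 1) / 3.321 = 2.321 / 3.321 ≈ 0.6989

PN ≈ 0.699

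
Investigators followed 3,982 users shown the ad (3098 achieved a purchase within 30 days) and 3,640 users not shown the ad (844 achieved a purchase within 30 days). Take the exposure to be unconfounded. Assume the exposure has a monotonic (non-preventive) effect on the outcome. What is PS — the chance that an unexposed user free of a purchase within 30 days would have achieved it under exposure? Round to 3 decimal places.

p₁ = P(outcome | exposed) = 3098/3982 = 0.778
p₀ = P(outcome | unexposed) = 844/3640 = 0.23187
Under exogeneity and monotonicity, PS = (p₁ − p₀) / (1 − p₀).
PS = (0.778 − 0.23187) / (1 − 0.23187) = 0.54613 / 0.76813 ≈ 0.7110

PS ≈ 0.711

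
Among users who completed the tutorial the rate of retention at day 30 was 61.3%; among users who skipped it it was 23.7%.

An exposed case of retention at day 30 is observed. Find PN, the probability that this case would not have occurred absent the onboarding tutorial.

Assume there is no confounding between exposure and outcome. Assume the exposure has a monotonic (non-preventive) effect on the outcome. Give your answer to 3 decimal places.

p₁ = 0.613, p₀ = 0.237.
Under exogeneity and monotonicity, PN = (p₁ − p₀) / p₁.
PN = (0.613 − 0.237) / 0.613 = 0.376 / 0.613 ≈ 0.6134

PN ≈ 0.613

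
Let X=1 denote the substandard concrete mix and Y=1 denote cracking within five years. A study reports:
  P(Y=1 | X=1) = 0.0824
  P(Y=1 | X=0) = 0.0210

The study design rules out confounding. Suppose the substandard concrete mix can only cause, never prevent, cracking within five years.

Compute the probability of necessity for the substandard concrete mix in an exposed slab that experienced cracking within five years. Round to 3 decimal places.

PN ≈ 0.745

Let p₁ = 0.0824, p₀ = 0.021.
Under exogeneity and monotonicity, PN = (p₁ − p₀) / p₁.
PN = (0.0824 − 0.021) / 0.0824 = 0.0614 / 0.0824 ≈ 0.7451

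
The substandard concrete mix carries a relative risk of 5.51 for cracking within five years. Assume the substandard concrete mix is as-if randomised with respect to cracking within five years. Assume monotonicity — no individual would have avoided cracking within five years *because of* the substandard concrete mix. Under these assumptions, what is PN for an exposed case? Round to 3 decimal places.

Under exogeneity and monotonicity, PN = (RR − 1) / RR = 1 − 1/RR.
PN = (5.51 − 1) / 5.51 = 4.51 / 5.51 ≈ 0.8185

PN ≈ 0.819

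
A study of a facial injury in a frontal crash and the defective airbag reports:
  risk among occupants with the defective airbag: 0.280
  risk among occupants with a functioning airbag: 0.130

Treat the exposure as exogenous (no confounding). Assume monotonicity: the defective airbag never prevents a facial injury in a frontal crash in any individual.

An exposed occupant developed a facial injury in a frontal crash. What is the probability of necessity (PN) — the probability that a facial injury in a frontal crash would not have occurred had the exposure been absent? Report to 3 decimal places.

Let p₁ = 0.28, p₀ = 0.13.
Under exogeneity and monotonicity, PN = (p₁ − p₀) / p₁.
PN = (0.28 − 0.13) / 0.28 = 0.15 / 0.28 ≈ 0.5357

PN ≈ 0.536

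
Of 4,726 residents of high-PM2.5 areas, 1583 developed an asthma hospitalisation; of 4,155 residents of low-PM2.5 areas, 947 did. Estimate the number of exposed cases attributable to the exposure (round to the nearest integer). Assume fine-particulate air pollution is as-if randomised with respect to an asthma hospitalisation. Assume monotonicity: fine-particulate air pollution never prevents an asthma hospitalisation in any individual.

p₁ = P(outcome | exposed) = 1583/4726 = 0.33496
p₀ = P(outcome | unexposed) = 947/4155 = 0.22792
PN = (p₁ − p₀)/p₁ = (0.33496 − 0.22792) / 0.33496 ≈ 0.31956.
Attributable cases ≈ PN × (exposed cases) = 0.31956 × 1583 ≈ 505.86.

about 506 cases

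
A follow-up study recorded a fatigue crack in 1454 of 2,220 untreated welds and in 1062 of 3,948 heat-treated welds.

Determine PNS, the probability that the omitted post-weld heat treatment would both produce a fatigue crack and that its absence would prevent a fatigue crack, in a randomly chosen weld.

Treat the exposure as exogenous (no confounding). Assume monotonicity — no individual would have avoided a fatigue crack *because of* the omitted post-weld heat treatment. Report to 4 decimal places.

PNS ≈ 0.3860

p₁ = P(outcome | exposed) = 1454/2220 = 0.65495
p₀ = P(outcome | unexposed) = 1062/3948 = 0.269
Under exogeneity and monotonicity, PNS = p₁ − p₀.
PNS = 0.65495 − 0.269 = 0.38596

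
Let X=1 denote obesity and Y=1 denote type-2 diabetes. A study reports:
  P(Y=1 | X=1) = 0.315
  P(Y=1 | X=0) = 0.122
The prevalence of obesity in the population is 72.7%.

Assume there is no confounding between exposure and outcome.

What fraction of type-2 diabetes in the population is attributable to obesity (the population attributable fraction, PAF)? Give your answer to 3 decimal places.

PAF ≈ 0.535

Let p₁ = 0.315, p₀ = 0.122.
Overall risk P(Y=1) = π·p₁ + (1−π)·p₀ = 0.727×0.315 + 0.273×0.122 = 0.26231.
Under exogeneity, PAF = [P(Y=1) − p₀] / P(Y=1).
PAF = (0.26231 − 0.122) / 0.26231 ≈ 0.5349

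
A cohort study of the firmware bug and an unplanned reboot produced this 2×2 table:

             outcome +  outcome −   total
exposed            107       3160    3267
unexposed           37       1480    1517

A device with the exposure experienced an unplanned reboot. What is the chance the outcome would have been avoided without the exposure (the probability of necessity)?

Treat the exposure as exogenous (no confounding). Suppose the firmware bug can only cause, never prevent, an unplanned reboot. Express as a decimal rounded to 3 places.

PN ≈ 0.255

p₁ = P(outcome | exposed) = 107/3267 = 0.032752
p₀ = P(outcome | unexposed) = 37/1517 = 0.02439
Under exogeneity and monotonicity, PN = (p₁ − p₀)/p₁.
PN = (0.032752 − 0.02439) / 0.032752 ≈ 0.2553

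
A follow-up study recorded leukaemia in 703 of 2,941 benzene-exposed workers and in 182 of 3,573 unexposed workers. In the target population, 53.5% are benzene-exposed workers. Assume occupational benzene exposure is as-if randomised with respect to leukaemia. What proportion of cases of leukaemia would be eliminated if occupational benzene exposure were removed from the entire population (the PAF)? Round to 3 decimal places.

p₁ = P(outcome | exposed) = 703/2941 = 0.23903
p₀ = P(outcome | unexposed) = 182/3573 = 0.050938
Overall risk P(Y=1) = π·p₁ + (1−π)·p₀ = 0.535×0.23903 + 0.465×0.050938 = 0.15157.
Under exogeneity, PAF = [P(Y=1) − p₀] / P(Y=1).
PAF = (0.15157 − 0.050938) / 0.15157 ≈ 0.6639

PAF ≈ 0.664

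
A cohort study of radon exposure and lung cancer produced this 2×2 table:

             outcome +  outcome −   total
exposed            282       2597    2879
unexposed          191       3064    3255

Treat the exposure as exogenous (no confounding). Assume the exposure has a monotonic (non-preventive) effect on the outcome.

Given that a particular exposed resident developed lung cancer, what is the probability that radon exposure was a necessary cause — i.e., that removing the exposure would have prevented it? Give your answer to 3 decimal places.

p₁ = P(outcome | exposed) = 282/2879 = 0.097951
p₀ = P(outcome | unexposed) = 191/3255 = 0.058679
Under exogeneity and monotonicity, PN = (p₁ − p₀)/p₁.
PN = (0.097951 − 0.058679) / 0.097951 ≈ 0.4009

PN ≈ 0.401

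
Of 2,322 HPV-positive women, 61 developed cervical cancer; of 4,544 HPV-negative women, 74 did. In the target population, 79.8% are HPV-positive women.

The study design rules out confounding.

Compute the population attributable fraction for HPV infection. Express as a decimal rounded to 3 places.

p₁ = P(outcome | exposed) = 61/2322 = 0.02627
p₀ = P(outcome | unexposed) = 74/4544 = 0.016285
Overall risk P(Y=1) = π·p₁ + (1−π)·p₀ = 0.798×0.02627 + 0.202×0.016285 = 0.024253.
Under exogeneity, PAF = [P(Y=1) − p₀] / P(Y=1).
PAF = (0.024253 − 0.016285) / 0.024253 ≈ 0.3285

PAF ≈ 0.329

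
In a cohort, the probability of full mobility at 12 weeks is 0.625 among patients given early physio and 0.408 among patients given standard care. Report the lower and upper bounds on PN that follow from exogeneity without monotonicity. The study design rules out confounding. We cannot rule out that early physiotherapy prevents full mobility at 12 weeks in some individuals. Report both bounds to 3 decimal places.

Let p₁ = 0.625, p₀ = 0.408.
Under exogeneity alone the bounds on PN are max{0,(p₁−p₀)/p₁} ≤ PN ≤ min{1,(1−p₀)/p₁}.
  lower = (p₁ − p₀)/p₁ = 0.217 / 0.625 ≈ 0.3472
  upper = min{1, (1 − p₀)/p₁} = 0.592 / 0.625 ≈ 0.9472

0.347 ≤ PN ≤ 0.947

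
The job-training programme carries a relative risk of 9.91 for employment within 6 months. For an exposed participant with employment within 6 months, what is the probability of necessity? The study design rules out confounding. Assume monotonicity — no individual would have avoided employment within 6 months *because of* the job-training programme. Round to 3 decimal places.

PN ≈ 0.899

Under exogeneity and monotonicity, PN = (RR − 1) / RR = 1 − 1/RR.
PN = (9.91 − 1) / 9.91 = 8.91 / 9.91 ≈ 0.8991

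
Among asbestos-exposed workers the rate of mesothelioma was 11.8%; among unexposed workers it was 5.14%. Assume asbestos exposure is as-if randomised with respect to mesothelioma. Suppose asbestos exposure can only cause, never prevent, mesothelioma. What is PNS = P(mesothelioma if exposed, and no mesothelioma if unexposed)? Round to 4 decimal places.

p₁ = 0.118, p₀ = 0.0514.
Under exogeneity and monotonicity, PNS = p₁ − p₀.
PNS = 0.118 − 0.0514 = 0.0666

PNS ≈ 0.0666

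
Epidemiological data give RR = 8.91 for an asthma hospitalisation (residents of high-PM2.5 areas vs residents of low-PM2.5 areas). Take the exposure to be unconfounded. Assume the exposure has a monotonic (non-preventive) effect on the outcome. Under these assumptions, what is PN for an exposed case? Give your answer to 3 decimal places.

PN ≈ 0.888

Under exogeneity and monotonicity, PN = (RR − 1) / RR = 1 − 1/RR.
PN = (8.91 − 1) / 8.91 = 7.91 / 8.91 ≈ 0.8878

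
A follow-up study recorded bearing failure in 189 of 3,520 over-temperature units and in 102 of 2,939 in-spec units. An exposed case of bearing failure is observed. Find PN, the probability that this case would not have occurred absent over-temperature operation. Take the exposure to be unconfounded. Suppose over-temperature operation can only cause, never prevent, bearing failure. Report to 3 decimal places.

PN ≈ 0.354

p₁ = P(outcome | exposed) = 189/3520 = 0.053693
p₀ = P(outcome | unexposed) = 102/2939 = 0.034706
Under exogeneity and monotonicity, PN = (p₁ − p₀) / p₁.
PN = (0.053693 − 0.034706) / 0.053693 = 0.018987 / 0.053693 ≈ 0.3536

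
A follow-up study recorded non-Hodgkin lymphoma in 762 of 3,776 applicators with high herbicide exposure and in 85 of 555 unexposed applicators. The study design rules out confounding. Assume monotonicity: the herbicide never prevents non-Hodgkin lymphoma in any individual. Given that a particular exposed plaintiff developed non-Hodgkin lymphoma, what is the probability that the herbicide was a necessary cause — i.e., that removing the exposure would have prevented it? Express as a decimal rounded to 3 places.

PN ≈ 0.241

p₁ = P(outcome | exposed) = 762/3776 = 0.2018
p₀ = P(outcome | unexposed) = 85/555 = 0.15315
Under exogeneity and monotonicity, PN = (p₁ − p₀) / p₁.
PN = (0.2018 − 0.15315) / 0.2018 = 0.048648 / 0.2018 ≈ 0.2411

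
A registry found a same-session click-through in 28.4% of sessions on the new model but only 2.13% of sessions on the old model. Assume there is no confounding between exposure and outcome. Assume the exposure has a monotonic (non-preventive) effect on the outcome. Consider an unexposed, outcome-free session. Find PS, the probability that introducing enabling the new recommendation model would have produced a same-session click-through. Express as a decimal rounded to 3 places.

PS ≈ 0.268

p₁ = 0.284, p₀ = 0.0213.
Under exogeneity and monotonicity, PS = (p₁ − p₀) / (1 − p₀).
PS = (0.284 − 0.0213) / (1 − 0.0213) = 0.2627 / 0.9787 ≈ 0.2684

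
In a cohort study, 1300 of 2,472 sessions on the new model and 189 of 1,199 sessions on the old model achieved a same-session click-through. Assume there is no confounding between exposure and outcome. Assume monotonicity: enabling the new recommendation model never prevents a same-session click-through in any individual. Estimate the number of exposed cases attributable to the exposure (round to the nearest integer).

p₁ = P(outcome | exposed) = 1300/2472 = 0.52589
p₀ = P(outcome | unexposed) = 189/1199 = 0.15763
PN = (p₁ − p₀)/p₁ = (0.52589 − 0.15763) / 0.52589 ≈ 0.70026.
Attributable cases ≈ PN × (exposed cases) = 0.70026 × 1300 ≈ 910.34.

about 910 cases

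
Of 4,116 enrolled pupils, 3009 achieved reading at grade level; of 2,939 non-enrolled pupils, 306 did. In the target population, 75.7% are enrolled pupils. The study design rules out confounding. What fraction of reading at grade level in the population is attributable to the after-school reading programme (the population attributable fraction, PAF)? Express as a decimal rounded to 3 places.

PAF ≈ 0.820

p₁ = P(outcome | exposed) = 3009/4116 = 0.73105
p₀ = P(outcome | unexposed) = 306/2939 = 0.10412
Overall risk P(Y=1) = π·p₁ + (1−π)·p₀ = 0.757×0.73105 + 0.243×0.10412 = 0.5787.
Under exogeneity, PAF = [P(Y=1) − p₀] / P(Y=1).
PAF = (0.5787 − 0.10412) / 0.5787 ≈ 0.8201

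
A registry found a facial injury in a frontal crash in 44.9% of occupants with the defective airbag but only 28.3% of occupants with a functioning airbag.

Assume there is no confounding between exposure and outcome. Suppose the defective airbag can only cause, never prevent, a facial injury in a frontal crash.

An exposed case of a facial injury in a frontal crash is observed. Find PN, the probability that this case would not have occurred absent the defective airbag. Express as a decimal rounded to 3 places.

PN ≈ 0.370

p₁ = 0.449, p₀ = 0.283.
Under exogeneity and monotonicity, PN = (p₁ − p₀) / p₁.
PN = (0.449 − 0.283) / 0.449 = 0.166 / 0.449 ≈ 0.3697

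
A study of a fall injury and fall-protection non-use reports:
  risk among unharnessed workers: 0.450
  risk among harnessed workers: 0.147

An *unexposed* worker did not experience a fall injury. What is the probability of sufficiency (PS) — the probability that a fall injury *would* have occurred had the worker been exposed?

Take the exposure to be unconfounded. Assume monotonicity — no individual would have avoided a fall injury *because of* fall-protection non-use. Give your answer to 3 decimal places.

PS ≈ 0.355

Let p₁ = 0.45, p₀ = 0.147.
Under exogeneity and monotonicity, PS = (p₁ − p₀) / (1 − p₀).
PS = (0.45 − 0.147) / (1 − 0.147) = 0.303 / 0.853 ≈ 0.3552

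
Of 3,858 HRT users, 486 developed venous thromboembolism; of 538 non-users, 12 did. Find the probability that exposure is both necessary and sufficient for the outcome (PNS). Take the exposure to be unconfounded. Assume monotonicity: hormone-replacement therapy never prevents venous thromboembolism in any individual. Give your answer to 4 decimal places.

p₁ = P(outcome | exposed) = 486/3858 = 0.12597
p₀ = P(outcome | unexposed) = 12/538 = 0.022305
Under exogeneity and monotonicity, PNS = p₁ − p₀.
PNS = 0.12597 − 0.022305 = 0.10367

PNS ≈ 0.1037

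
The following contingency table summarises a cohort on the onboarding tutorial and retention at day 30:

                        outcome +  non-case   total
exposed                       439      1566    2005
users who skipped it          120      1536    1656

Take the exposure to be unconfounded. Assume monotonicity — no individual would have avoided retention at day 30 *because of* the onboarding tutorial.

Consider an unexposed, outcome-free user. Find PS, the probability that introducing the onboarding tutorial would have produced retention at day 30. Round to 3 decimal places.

p₁ = P(outcome | exposed) = 439/2005 = 0.21895
p₀ = P(outcome | unexposed) = 120/1656 = 0.072464
Under exogeneity and monotonicity, PS = (p₁ − p₀) / (1 − p₀).
PS = (0.21895 − 0.072464) / (1 − 0.072464) = 0.14649 / 0.92754 ≈ 0.1579

PS ≈ 0.158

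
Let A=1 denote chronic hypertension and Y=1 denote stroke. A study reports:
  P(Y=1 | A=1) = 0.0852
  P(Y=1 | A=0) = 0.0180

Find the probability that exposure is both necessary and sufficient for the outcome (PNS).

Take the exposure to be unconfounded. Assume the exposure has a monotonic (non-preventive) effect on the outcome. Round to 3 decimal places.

PNS ≈ 0.067

Let p₁ = 0.0852, p₀ = 0.018.
Under exogeneity and monotonicity, PNS = p₁ − p₀.
PNS = 0.0852 − 0.018 = 0.0672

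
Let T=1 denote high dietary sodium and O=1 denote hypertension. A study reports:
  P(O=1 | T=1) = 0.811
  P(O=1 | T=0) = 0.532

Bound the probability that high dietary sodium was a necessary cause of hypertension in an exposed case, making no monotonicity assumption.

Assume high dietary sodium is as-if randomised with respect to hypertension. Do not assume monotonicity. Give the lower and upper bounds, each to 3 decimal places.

Let p₁ = 0.811, p₀ = 0.532.
Under exogeneity alone the bounds on PN are max{0,(p₁−p₀)/p₁} ≤ PN ≤ min{1,(1−p₀)/p₁}.
  lower = (p₁ − p₀)/p₁ = 0.279 / 0.811 ≈ 0.3440
  upper = min{1, (1 − p₀)/p₁} = 0.468 / 0.811 ≈ 0.5771

0.344 ≤ PN ≤ 0.577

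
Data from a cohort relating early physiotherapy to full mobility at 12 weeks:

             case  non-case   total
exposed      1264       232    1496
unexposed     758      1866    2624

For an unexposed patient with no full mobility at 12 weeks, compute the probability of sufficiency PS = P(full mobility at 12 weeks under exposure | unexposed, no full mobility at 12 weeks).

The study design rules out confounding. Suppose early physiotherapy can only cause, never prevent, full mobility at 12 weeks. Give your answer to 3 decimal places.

p₁ = P(outcome | exposed) = 1264/1496 = 0.84492
p₀ = P(outcome | unexposed) = 758/2624 = 0.28887
Under exogeneity and monotonicity, PS = (p₁ − p₀)/(1 − p₀).
PS = (0.84492 − 0.28887) / 0.71113 ≈ 0.7819

PS ≈ 0.782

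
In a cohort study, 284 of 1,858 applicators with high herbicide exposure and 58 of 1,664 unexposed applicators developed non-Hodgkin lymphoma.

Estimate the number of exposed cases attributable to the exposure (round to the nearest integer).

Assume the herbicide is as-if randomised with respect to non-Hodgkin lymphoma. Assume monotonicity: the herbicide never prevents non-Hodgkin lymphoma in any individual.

p₁ = P(outcome | exposed) = 284/1858 = 0.15285
p₀ = P(outcome | unexposed) = 58/1664 = 0.034856
PN = (p₁ − p₀)/p₁ = (0.15285 − 0.034856) / 0.15285 ≈ 0.77196.
Attributable cases ≈ PN × (exposed cases) = 0.77196 × 284 ≈ 219.24.

about 219 cases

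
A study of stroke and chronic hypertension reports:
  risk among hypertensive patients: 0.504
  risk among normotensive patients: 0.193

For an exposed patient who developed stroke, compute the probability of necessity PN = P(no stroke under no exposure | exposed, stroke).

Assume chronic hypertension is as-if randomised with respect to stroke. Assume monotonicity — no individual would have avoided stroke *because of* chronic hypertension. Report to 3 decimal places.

PN ≈ 0.617

Let p₁ = 0.504, p₀ = 0.193.
Under exogeneity and monotonicity, PN = (p₁ − p₀) / p₁.
PN = (0.504 − 0.193) / 0.504 = 0.311 / 0.504 ≈ 0.6171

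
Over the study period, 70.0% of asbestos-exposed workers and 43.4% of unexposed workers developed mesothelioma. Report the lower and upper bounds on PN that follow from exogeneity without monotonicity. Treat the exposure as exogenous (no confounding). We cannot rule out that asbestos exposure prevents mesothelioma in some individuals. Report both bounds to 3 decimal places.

p₁ = 0.7, p₀ = 0.434.
Under exogeneity alone the bounds on PN are max{0,(p₁−p₀)/p₁} ≤ PN ≤ min{1,(1−p₀)/p₁}.
  lower = (p₁ − p₀)/p₁ = 0.266 / 0.7 ≈ 0.3800
  upper = min{1, (1 − p₀)/p₁} = 0.566 / 0.7 ≈ 0.8086

0.380 ≤ PN ≤ 0.809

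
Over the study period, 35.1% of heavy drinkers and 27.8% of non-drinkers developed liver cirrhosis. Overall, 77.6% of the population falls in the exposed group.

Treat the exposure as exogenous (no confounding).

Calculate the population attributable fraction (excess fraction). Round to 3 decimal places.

PAF ≈ 0.169

p₁ = 0.351, p₀ = 0.278.
Overall risk P(Y=1) = π·p₁ + (1−π)·p₀ = 0.776×0.351 + 0.224×0.278 = 0.33465.
Under exogeneity, PAF = [P(Y=1) − p₀] / P(Y=1).
PAF = (0.33465 − 0.278) / 0.33465 ≈ 0.1693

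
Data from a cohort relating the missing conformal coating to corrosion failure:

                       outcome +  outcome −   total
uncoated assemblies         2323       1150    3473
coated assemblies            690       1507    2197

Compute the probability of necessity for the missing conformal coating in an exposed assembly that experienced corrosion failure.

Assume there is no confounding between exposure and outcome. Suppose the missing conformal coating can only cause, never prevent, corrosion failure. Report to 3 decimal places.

PN ≈ 0.530

p₁ = P(outcome | exposed) = 2323/3473 = 0.66887
p₀ = P(outcome | unexposed) = 690/2197 = 0.31406
Under exogeneity and monotonicity, PN = (p₁ − p₀) / p₁.
PN = (0.66887 − 0.31406) / 0.66887 = 0.35481 / 0.66887 ≈ 0.5305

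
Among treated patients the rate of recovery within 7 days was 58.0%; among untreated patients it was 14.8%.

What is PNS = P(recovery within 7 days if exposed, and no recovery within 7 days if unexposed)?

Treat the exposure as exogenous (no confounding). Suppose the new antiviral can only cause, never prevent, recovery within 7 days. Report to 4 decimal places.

p₁ = 0.58, p₀ = 0.148.
Under exogeneity and monotonicity, PNS = p₁ − p₀.
PNS = 0.58 − 0.148 = 0.432

PNS ≈ 0.4320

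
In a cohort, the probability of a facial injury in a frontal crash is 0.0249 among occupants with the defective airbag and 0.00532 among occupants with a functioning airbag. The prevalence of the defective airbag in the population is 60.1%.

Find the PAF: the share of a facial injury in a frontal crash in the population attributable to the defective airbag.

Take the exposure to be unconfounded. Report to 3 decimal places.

PAF ≈ 0.689

Let p₁ = 0.0249, p₀ = 0.00532.
Overall risk P(Y=1) = π·p₁ + (1−π)·p₀ = 0.601×0.0249 + 0.399×0.00532 = 0.017088.
Under exogeneity, PAF = [P(Y=1) − p₀] / P(Y=1).
PAF = (0.017088 − 0.00532) / 0.017088 ≈ 0.6887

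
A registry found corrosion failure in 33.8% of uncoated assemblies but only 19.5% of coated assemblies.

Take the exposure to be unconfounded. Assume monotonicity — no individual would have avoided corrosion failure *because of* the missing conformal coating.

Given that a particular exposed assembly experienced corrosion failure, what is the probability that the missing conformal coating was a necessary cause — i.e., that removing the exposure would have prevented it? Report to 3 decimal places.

PN ≈ 0.423

p₁ = 0.338, p₀ = 0.195.
Under exogeneity and monotonicity, PN = (p₁ − p₀) / p₁.
PN = (0.338 − 0.195) / 0.338 = 0.143 / 0.338 ≈ 0.4231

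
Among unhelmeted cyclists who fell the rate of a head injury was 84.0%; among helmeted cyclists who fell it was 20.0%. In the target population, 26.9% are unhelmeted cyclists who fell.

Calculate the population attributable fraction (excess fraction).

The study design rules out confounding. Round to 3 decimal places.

p₁ = 0.84, p₀ = 0.2.
Overall risk P(Y=1) = π·p₁ + (1−π)·p₀ = 0.269×0.84 + 0.731×0.2 = 0.37216.
Under exogeneity, PAF = [P(Y=1) − p₀] / P(Y=1).
PAF = (0.37216 − 0.2) / 0.37216 ≈ 0.4626

PAF ≈ 0.463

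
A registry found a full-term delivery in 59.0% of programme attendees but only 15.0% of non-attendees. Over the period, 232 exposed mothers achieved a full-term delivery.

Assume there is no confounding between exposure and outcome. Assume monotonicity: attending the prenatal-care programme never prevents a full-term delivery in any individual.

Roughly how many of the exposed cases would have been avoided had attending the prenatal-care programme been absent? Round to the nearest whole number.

about 173 cases

p₁ = 0.59, p₀ = 0.15.
PN = (p₁ − p₀)/p₁ = (0.59 − 0.15) / 0.59 ≈ 0.74576.
Attributable cases ≈ PN × (exposed cases) = 0.74576 × 232 ≈ 173.02.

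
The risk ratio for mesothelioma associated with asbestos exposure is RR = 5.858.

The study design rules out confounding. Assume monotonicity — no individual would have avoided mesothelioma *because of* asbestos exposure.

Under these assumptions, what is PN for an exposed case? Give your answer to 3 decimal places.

PN ≈ 0.829

Under exogeneity and monotonicity, PN = (RR − 1) / RR = 1 − 1/RR.
PN = (5.858 − 1) / 5.858 = 4.858 / 5.858 ≈ 0.8293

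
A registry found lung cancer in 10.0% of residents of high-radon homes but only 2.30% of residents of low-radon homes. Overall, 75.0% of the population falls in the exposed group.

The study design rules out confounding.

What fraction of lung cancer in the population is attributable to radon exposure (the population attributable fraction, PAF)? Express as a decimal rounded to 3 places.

PAF ≈ 0.715

p₁ = 0.1, p₀ = 0.023.
Overall risk P(Y=1) = π·p₁ + (1−π)·p₀ = 0.75×0.1 + 0.25×0.023 = 0.08075.
Under exogeneity, PAF = [P(Y=1) − p₀] / P(Y=1).
PAF = (0.08075 − 0.023) / 0.08075 ≈ 0.7152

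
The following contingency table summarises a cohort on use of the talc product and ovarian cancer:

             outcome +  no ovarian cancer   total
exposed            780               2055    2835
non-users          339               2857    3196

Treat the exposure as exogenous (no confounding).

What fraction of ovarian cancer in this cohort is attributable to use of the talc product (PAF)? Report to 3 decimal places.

p₁ = P(outcome | exposed) = 780/2835 = 0.27513
p₀ = P(outcome | unexposed) = 339/3196 = 0.10607
Exposure prevalence π = 2835/6031 = 0.47007; overall risk P(Y=1) = 0.18554.
Under exogeneity, PAF = [P(Y=1) − p₀]/P(Y=1).
PAF = (0.18554 − 0.10607) / 0.18554 ≈ 0.4283

PAF ≈ 0.428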